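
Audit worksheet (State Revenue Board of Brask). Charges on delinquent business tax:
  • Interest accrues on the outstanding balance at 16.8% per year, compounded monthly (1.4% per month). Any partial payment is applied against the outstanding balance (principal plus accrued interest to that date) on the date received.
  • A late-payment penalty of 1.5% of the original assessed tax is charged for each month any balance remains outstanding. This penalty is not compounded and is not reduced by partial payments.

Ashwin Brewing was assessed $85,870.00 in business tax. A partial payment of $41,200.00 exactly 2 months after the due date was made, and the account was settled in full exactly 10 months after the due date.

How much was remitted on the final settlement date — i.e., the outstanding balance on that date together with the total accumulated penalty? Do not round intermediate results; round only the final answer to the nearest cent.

$65,511.70

Balance at month 2: $85,870.0000 × (1 + 0.014)^2 = $88,291.1905…
After $41,200.00 payment: $88,291.1905… − $41,200.00 = $47,091.1905…
Balance at month 10: $47,091.1905… × (1 + 0.014)^8 = $52,631.2046…
Penalty: 10 × 1.5% × $85,870.00 = $12,880.50
Final settlement = outstanding balance + penalty = $52,631.2046… + $12,880.50 = $65,511.70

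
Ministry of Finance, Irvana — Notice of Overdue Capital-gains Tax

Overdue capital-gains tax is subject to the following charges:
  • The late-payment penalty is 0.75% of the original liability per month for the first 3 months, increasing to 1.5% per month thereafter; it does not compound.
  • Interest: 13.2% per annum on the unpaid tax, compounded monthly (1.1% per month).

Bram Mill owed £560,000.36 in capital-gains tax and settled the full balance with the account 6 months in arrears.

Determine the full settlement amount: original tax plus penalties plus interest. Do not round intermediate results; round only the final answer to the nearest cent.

Penalty, months 1–3: 3 × 0.75% × £560,000.36 = £12,600.01…
Penalty, months 4–6: 3 × 1.5% × £560,000.36 = £25,200.02…
Interest: £560,000.36 × ((1 + 0.011)^6 − 1) = £560,000.36 × 0.0678418… = £37,991.4551…
Total = £560,000.36 + £37,800.0243 + £37,991.4551… = £635,791.84

£635,791.84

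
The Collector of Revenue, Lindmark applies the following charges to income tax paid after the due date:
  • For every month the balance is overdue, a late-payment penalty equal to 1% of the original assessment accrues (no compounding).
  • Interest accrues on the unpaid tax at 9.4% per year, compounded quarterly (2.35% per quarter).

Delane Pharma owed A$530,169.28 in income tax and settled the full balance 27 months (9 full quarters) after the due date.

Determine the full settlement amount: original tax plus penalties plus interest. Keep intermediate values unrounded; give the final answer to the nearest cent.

Late-payment penalty = 1% × A$530,169.28 × 27 mo = A$143,145.71…
Interest: A$530,169.28 × ((1 + 0.0235)^9 − 1) = A$530,169.28 × 0.2325105… = A$123,269.9171…
Total = A$530,169.28 + A$143,145.7056 + A$123,269.9171… = A$796,584.90

A$796,584.90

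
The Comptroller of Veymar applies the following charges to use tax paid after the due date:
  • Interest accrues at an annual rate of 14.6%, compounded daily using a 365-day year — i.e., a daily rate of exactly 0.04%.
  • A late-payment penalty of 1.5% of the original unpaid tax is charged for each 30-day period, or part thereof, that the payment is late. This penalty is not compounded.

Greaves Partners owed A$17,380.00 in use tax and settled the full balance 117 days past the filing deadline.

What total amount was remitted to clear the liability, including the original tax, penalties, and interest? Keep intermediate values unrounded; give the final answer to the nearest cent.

A$19,255.35

Penalty periods: ⌈117/30⌉ = 4; penalty = 4 × 1.5% × A$17,380.00 = A$1,042.80
Interest: A$17,380.00 × ((1 + 0.0004)^117 − 1) = A$17,380.00 × 0.04790260… = A$832.5472…
Total = A$17,380.00 + A$1,042.8000 + A$832.5472… = A$19,255.35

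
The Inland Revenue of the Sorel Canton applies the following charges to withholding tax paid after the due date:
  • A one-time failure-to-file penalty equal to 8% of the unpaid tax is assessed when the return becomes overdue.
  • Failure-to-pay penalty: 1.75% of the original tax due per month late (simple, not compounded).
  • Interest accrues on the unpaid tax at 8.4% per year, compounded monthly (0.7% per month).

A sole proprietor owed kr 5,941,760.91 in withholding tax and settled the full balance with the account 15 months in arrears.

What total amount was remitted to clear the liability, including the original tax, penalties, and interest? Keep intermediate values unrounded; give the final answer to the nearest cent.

Failure-to-file penalty: 8% × kr 5,941,760.91 = kr 475,340.87…
Failure-to-pay penalty = 1.75% × kr 5,941,760.91 × 15 mo = kr 1,559,712.24…
Interest: kr 5,941,760.91 × ((1 + 0.007)^15 − 1) = kr 5,941,760.91 × 0.1103044… = kr 655,402.3331…
Total = kr 5,941,760.91 + kr 2,035,053.1117… + kr 655,402.3331… = kr 8,632,216.35

kr 8,632,216.35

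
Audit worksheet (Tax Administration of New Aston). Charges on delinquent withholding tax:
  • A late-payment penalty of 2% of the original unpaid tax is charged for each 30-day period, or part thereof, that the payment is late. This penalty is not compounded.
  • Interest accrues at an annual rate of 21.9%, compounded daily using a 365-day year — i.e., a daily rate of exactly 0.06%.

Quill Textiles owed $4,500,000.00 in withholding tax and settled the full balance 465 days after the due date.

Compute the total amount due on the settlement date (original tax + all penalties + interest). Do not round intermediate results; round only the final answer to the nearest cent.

Penalty periods: ⌈465/30⌉ = 16; penalty = 16 × 2% × $4,500,000.00 = $1,440,000.00
Interest: $4,500,000.00 × ((1 + 0.0006)^465 − 1) = $4,500,000.00 × 0.32169676… = $1,447,635.4085…
Total = $4,500,000.00 + $1,440,000.0000 + $1,447,635.4085… = $7,387,635.41

$7,387,635.41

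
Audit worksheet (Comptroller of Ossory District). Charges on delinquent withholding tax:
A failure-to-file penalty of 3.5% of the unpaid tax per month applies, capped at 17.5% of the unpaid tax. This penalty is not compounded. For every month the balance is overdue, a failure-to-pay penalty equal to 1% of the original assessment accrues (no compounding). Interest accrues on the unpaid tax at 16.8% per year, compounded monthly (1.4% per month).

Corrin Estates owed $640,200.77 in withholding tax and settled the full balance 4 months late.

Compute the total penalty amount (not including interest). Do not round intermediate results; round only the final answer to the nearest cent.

$115,236.14

Failure-to-file: 4 × 3.5% × $640,200.77 = $89,628.11… (under the 17.5% cap)
Failure-to-pay penalty: 4 × 1% × $640,200.77 = $25,608.03…
Total penalty = $89,628.11… + $25,608.03… = $115,236.14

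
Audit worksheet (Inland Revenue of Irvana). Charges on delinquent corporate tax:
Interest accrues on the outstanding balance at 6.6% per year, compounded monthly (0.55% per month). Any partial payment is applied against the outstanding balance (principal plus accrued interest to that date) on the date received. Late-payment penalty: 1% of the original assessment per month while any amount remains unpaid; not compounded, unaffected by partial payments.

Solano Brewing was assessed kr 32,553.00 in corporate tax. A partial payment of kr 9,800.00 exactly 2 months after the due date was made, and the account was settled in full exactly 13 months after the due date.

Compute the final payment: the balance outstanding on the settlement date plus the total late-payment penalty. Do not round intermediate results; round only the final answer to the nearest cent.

Balance at month 2: kr 32,553.0000 × (1 + 0.0055)^2 = kr 32,912.0677…
After kr 9,800.00 payment: kr 32,912.0677… − kr 9,800.00 = kr 23,112.0677…
Balance at month 13: kr 23,112.0677… × (1 + 0.0055)^11 = kr 24,549.4420…
Penalty: 13 × 1% × kr 32,553.00 = kr 4,231.89
Final settlement = outstanding balance + penalty = kr 24,549.4420… + kr 4,231.89 = kr 28,781.33

kr 28,781.33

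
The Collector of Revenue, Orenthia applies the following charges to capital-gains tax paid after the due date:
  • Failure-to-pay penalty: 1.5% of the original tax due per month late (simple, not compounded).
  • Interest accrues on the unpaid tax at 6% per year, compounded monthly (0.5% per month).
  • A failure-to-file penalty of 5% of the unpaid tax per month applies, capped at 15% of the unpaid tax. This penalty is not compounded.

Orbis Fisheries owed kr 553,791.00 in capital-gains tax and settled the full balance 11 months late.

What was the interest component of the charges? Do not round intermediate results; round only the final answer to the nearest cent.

Interest: kr 553,791.00 × ((1 + 0.005)^11 − 1) = kr 553,791.00 × 0.0563958… = kr 31,231.5046…

kr 31,231.50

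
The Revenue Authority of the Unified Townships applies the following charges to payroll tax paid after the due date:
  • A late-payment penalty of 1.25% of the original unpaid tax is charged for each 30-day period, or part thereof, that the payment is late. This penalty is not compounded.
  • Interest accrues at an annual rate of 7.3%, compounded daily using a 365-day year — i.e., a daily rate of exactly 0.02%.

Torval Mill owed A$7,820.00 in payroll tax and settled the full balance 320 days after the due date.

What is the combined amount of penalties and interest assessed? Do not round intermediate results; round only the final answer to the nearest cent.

Penalty periods: ⌈320/30⌉ = 11; penalty = 11 × 1.25% × A$7,820.00 = A$1,075.25
Interest: A$7,820.00 × ((1 + 0.0002)^320 − 1) = A$7,820.00 × 0.06608558… = A$516.7892…
Penalties + interest = A$1,075.2500 + A$516.7892… = A$1,592.04

A$1,592.04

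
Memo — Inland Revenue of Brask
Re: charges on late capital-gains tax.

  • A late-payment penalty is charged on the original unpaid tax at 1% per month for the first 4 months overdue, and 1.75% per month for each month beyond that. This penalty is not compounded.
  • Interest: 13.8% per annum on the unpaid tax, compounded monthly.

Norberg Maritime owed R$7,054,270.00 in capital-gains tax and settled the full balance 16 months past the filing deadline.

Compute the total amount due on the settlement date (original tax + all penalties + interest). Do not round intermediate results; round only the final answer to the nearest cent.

R$10,234,013.38

Penalty, months 1–4: 4 × 1% × R$7,054,270.00 = R$282,170.80
Penalty, months 5–16: 12 × 1.75% × R$7,054,270.00 = R$1,481,396.70
Interest (13.8%/yr ÷ 12 = 1.15%/month): R$7,054,270.00 × ((1 + 0.0115)^16 − 1) = R$1,416,175.8775…
Total = R$7,054,270.00 + R$1,763,567.5000 + R$1,416,175.8775… = R$10,234,013.38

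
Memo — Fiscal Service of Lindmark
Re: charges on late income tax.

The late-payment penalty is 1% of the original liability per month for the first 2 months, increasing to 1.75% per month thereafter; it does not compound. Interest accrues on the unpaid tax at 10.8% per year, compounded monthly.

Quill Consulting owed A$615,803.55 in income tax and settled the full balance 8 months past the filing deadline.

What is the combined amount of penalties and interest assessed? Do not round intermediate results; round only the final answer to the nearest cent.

Penalty, months 1–2: 2 × 1% × A$615,803.55 = A$12,316.07…
Penalty, months 3–8: 6 × 1.75% × A$615,803.55 = A$64,659.37…
Interest (10.8%/yr ÷ 12 = 0.9%/month): A$615,803.55 × ((1 + 0.009)^8 − 1) = A$45,759.9225…
Penalties + interest = A$76,975.4438… + A$45,759.9225… = A$122,735.37

A$122,735.37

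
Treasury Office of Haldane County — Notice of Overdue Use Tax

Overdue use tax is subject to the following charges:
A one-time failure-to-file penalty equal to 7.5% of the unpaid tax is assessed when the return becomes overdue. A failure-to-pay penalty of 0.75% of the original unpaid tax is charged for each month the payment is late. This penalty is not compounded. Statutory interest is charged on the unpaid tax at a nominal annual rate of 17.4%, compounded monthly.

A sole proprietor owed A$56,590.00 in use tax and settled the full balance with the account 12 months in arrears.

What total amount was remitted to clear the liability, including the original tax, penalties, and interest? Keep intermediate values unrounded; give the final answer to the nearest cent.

A$76,598.50

Failure-to-file penalty: 7.5% × A$56,590.00 = A$4,244.25
Failure-to-pay penalty = 0.75% × A$56,590.00 × 12 mo = A$5,093.10
Interest (17.4%/yr ÷ 12 = 1.45%/month): A$56,590.00 × ((1 + 0.0145)^12 − 1) = A$10,671.1534…
Total = A$56,590.00 + A$9,337.3500 + A$10,671.1534… = A$76,598.50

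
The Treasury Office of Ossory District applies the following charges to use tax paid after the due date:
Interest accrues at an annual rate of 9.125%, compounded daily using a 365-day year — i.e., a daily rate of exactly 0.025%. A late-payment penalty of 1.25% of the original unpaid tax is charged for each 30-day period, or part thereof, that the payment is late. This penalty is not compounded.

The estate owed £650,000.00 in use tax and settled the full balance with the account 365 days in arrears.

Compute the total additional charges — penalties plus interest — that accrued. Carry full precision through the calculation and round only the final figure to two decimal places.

£167,719.74

Penalty periods: ⌈365/30⌉ = 13; penalty = 13 × 1.25% × £650,000.00 = £105,625.00
Interest: £650,000.00 × ((1 + 0.00025)^365 − 1) = £650,000.00 × 0.09553036… = £62,094.7359…
Penalties + interest = £105,625.0000 + £62,094.7359… = £167,719.74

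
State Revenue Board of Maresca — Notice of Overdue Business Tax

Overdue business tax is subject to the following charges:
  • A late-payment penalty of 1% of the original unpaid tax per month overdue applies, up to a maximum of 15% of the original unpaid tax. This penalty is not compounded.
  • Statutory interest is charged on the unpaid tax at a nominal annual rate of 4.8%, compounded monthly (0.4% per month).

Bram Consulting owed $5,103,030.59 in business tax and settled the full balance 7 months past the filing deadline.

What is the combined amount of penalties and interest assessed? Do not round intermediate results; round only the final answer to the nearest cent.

Penalty: 7 × 1% × $5,103,030.59 = $357,212.14… (below the 15% cap of $765,454.59…)
Interest: $5,103,030.59 × ((1 + 0.004)^7 − 1) = $5,103,030.59 × 0.0283382… = $144,610.9514…
Penalties + interest = $357,212.1413 + $144,610.9514… = $501,823.09

$501,823.09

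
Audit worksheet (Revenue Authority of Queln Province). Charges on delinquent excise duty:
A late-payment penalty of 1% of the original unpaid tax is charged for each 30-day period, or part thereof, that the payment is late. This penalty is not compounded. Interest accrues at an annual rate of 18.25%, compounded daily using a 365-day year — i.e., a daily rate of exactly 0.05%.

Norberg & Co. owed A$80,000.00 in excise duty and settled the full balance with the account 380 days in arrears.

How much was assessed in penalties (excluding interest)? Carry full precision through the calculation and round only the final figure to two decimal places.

A$10,400.00

Penalty periods: ⌈380/30⌉ = 13; penalty = 13 × 1% × A$80,000.00 = A$10,400.00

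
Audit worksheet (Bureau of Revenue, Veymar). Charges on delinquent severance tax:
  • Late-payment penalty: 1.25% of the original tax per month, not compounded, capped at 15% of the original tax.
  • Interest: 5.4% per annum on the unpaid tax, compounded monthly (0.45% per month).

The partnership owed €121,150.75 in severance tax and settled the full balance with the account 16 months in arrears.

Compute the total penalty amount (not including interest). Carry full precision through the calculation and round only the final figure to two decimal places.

Penalty (uncapped): 16 × 1.25% × €121,150.75 = €24,230.15; cap = 15% × €121,150.75 = €18,172.61… → penalty = €18,172.61…

€18,172.61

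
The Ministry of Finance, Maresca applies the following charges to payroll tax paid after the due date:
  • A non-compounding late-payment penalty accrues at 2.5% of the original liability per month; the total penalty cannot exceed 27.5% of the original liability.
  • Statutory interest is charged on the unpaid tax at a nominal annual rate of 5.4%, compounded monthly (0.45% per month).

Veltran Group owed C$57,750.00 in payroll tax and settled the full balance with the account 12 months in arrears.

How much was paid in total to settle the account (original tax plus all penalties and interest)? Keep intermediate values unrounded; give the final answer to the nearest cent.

C$76,828.10

Penalty (uncapped): 12 × 2.5% × C$57,750.00 = C$17,325.00; cap = 27.5% × C$57,750.00 = C$15,881.25 → penalty = C$15,881.25
Interest: C$57,750.00 × ((1 + 0.0045)^12 − 1) = C$57,750.00 × 0.0553568… = C$3,196.8524…
Total = C$57,750.00 + C$15,881.2500 + C$3,196.8524… = C$76,828.10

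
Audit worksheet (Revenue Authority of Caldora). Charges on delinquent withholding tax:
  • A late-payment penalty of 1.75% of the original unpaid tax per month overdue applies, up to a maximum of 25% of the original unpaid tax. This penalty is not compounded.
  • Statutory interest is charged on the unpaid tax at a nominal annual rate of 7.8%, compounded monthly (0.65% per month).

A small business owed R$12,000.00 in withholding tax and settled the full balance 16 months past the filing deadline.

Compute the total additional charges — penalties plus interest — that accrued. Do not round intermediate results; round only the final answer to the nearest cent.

Penalty (uncapped): 16 × 1.75% × R$12,000.00 = R$3,360.00; cap = 25% × R$12,000.00 = R$3,000.00 → penalty = R$3,000.00
Interest: R$12,000.00 × ((1 + 0.0065)^16 − 1) = R$12,000.00 × 0.1092271… = R$1,310.7251…
Penalties + interest = R$3,000.0000 + R$1,310.7251… = R$4,310.73

R$4,310.73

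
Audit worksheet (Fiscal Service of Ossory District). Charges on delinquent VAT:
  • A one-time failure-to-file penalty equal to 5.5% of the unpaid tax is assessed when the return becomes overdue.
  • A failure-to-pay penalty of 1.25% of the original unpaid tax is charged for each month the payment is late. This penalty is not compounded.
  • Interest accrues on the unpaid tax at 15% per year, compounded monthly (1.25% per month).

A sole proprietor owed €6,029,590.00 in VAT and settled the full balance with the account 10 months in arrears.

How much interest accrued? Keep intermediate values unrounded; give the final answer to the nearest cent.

Interest: €6,029,590.00 × ((1 + 0.0125)^10 − 1) = €6,029,590.00 × 0.1322708… = €797,538.8718…

€797,538.87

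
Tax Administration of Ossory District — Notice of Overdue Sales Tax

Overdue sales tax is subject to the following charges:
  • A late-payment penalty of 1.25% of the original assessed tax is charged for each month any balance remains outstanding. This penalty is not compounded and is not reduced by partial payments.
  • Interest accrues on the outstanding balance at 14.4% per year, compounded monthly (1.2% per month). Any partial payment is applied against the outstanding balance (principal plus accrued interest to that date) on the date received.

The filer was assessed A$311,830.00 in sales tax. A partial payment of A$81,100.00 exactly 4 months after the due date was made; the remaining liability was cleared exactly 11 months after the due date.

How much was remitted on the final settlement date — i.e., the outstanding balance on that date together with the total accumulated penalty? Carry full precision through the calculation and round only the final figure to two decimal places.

Balance at month 4: A$311,830.0000 × (1 + 0.012)^4 = A$327,069.4230…
After A$81,100.00 payment: A$327,069.4230… − A$81,100.00 = A$245,969.4230…
Balance at month 11: A$245,969.4230… × (1 + 0.012)^7 = A$267,389.7221…
Penalty: 11 × 1.25% × A$311,830.00 = A$42,876.63…
Final settlement = outstanding balance + penalty = A$267,389.7221… + A$42,876.63… = A$310,266.35

A$310,266.35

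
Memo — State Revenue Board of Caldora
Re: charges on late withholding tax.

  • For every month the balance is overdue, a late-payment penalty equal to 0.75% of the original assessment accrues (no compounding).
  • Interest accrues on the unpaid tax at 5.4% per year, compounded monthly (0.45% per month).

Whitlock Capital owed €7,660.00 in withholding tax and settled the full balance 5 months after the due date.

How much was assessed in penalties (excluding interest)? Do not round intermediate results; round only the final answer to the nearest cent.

Late-payment penalty: 5 × 0.75% × €7,660.00 = €287.25

€287.25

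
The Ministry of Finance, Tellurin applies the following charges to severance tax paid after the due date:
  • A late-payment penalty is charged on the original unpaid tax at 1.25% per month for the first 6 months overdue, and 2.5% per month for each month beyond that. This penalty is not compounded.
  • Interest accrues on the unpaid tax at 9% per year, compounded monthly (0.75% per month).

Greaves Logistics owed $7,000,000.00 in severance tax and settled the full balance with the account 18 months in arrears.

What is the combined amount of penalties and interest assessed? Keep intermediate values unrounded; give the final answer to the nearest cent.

$3,632,722.72

Penalty, months 1–6: 6 × 1.25% × $7,000,000.00 = $525,000.00
Penalty, months 7–18: 12 × 2.5% × $7,000,000.00 = $2,100,000.00
Interest: $7,000,000.00 × ((1 + 0.0075)^18 − 1) = $7,000,000.00 × 0.1439604… = $1,007,722.7209…
Penalties + interest = $2,625,000.0000 + $1,007,722.7209… = $3,632,722.72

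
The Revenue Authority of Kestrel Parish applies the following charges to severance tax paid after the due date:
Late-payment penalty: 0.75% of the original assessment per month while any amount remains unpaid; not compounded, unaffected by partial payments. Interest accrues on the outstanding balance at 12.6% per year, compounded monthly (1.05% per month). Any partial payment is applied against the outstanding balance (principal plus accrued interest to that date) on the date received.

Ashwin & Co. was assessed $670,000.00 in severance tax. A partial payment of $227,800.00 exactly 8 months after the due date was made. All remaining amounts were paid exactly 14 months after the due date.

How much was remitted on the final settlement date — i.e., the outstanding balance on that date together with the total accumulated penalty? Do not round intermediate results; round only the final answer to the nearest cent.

Balance at month 8: $670,000.0000 × (1 + 0.0105)^8 = $728,392.2990…
After $227,800.00 payment: $728,392.2990… − $227,800.00 = $500,592.2990…
Balance at month 14: $500,592.2990… × (1 + 0.0105)^6 = $532,969.1499…
Penalty: 14 × 0.75% × $670,000.00 = $70,350.00
Final settlement = outstanding balance + penalty = $532,969.1499… + $70,350.00 = $603,319.15

$603,319.15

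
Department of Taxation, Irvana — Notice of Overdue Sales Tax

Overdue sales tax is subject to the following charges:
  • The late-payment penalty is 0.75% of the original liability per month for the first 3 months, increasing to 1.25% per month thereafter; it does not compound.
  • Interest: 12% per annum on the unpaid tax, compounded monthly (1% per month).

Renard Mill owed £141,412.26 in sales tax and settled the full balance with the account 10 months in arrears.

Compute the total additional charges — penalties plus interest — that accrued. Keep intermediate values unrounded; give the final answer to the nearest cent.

Penalty, months 1–3: 3 × 0.75% × £141,412.26 = £3,181.78…
Penalty, months 4–10: 7 × 1.25% × £141,412.26 = £12,373.57…
Interest: £141,412.26 × ((1 + 0.01)^10 − 1) = £141,412.26 × 0.1046221… = £14,794.8512…
Penalties + interest = £15,555.3486 + £14,794.8512… = £30,350.20

£30,350.20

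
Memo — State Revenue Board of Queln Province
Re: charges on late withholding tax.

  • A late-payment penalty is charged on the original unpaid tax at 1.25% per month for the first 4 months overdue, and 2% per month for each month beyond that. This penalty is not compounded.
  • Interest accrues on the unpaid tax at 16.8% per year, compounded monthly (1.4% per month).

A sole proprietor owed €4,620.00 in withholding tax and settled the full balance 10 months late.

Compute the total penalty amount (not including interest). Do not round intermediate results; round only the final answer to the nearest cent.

Penalty, months 1–4: 4 × 1.25% × €4,620.00 = €231.00
Penalty, months 5–10: 6 × 2% × €4,620.00 = €554.40
Total penalty = €231.00 + €554.40 = €785.40

€785.40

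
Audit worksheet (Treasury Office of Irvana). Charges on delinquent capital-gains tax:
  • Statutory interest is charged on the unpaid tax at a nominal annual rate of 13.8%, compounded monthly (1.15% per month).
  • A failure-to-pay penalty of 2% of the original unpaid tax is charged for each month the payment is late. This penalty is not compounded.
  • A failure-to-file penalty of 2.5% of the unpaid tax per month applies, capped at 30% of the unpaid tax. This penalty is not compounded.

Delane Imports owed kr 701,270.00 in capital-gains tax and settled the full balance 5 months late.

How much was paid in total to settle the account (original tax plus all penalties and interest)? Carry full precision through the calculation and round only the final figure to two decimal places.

Failure-to-file: 5 × 2.5% × kr 701,270.00 = kr 87,658.75 (under the 30% cap)
Failure-to-pay penalty: 5 × 2% × kr 701,270.00 = kr 70,127.00
Interest: kr 701,270.00 × ((1 + 0.0115)^5 − 1) = kr 701,270.00 × 0.0588378… = kr 41,261.1815…
Total = kr 701,270.00 + kr 157,785.7500 + kr 41,261.1815… = kr 900,316.93

kr 900,316.93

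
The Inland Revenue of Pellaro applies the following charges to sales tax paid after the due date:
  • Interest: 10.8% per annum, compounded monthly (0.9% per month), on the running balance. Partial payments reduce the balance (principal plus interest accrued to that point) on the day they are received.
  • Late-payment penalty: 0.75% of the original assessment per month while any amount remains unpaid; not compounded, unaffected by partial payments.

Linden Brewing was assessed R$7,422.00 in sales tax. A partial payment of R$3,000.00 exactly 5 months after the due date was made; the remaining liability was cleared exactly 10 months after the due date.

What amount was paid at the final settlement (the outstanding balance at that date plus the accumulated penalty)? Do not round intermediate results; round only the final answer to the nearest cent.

R$5,536.89

Balance at month 5: R$7,422.0000 × (1 + 0.009)^5 = R$7,762.0562…
After R$3,000.00 payment: R$7,762.0562… − R$3,000.00 = R$4,762.0562…
Balance at month 10: R$4,762.0562… × (1 + 0.009)^5 = R$4,980.2408…
Penalty: 10 × 0.75% × R$7,422.00 = R$556.65
Final settlement = outstanding balance + penalty = R$4,980.2408… + R$556.65 = R$5,536.89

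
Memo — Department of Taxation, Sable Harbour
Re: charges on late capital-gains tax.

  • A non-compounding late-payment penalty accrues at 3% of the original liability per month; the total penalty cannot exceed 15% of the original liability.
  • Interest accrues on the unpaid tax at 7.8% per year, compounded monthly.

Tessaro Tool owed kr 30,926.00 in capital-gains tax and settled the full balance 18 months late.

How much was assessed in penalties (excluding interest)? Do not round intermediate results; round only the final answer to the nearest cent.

Penalty (uncapped): 18 × 3% × kr 30,926.00 = kr 16,700.04; cap = 15% × kr 30,926.00 = kr 4,638.90 → penalty = kr 4,638.90

kr 4,638.90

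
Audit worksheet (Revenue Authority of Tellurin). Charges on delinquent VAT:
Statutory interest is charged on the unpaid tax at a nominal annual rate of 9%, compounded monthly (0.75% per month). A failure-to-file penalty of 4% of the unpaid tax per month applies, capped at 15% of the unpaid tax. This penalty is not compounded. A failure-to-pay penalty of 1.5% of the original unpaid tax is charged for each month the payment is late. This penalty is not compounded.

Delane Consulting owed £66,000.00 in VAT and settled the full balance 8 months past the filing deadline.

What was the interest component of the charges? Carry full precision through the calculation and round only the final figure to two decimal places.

Interest: £66,000.00 × ((1 + 0.0075)^8 − 1) = £66,000.00 × 0.0615988… = £4,065.5240…

£4,065.52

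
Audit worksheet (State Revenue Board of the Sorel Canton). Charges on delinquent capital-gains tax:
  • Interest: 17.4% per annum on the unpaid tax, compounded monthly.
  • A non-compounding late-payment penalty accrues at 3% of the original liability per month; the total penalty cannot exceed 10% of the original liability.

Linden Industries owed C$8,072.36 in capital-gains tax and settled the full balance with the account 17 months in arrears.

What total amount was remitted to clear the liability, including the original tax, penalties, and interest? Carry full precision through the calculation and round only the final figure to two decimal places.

C$11,117.87

Penalty (uncapped): 17 × 3% × C$8,072.36 = C$4,116.90…; cap = 10% × C$8,072.36 = C$807.24… → penalty = C$807.24…
Interest (17.4%/yr ÷ 12 = 1.45%/month): C$8,072.36 × ((1 + 0.0145)^17 − 1) = C$2,238.2746…
Total = C$8,072.36 + C$807.2360 + C$2,238.2746… = C$11,117.87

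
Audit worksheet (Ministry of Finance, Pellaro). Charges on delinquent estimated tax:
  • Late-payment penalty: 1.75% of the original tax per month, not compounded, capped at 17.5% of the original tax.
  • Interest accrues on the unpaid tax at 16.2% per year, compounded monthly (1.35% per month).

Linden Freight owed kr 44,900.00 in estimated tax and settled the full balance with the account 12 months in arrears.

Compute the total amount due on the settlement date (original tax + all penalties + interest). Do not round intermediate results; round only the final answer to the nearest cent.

kr 60,596.44

Penalty (uncapped): 12 × 1.75% × kr 44,900.00 = kr 9,429.00; cap = 17.5% × kr 44,900.00 = kr 7,857.50 → penalty = kr 7,857.50
Interest: kr 44,900.00 × ((1 + 0.0135)^12 − 1) = kr 44,900.00 × 0.1745866… = kr 7,838.9377…
Total = kr 44,900.00 + kr 7,857.5000 + kr 7,838.9377… = kr 60,596.44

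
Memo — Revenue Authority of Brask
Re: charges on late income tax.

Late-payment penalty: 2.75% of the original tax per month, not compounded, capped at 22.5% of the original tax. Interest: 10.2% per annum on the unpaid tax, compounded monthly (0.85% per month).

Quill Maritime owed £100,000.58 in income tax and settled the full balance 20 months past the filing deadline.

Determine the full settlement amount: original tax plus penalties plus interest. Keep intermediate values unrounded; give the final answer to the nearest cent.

Penalty (uncapped): 20 × 2.75% × £100,000.58 = £55,000.32…; cap = 22.5% × £100,000.58 = £22,500.13… → penalty = £22,500.13…
Interest: £100,000.58 × ((1 + 0.0085)^20 − 1) = £100,000.58 × 0.1844536… = £18,445.4666…
Total = £100,000.58 + £22,500.1305 + £18,445.4666… = £140,946.18

£140,946.18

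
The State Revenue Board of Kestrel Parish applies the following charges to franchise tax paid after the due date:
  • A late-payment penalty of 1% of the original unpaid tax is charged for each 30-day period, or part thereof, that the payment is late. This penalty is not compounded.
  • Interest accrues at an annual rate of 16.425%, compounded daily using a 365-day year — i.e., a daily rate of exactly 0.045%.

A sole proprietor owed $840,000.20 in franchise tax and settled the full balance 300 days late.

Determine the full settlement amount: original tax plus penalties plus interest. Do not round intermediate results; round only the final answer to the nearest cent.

Penalty periods: ⌈300/30⌉ = 10; penalty = 10 × 1% × $840,000.20 = $84,000.02
Interest: $840,000.20 × ((1 + 0.00045)^300 − 1) = $840,000.20 × 0.14450203… = $121,381.7341…
Total = $840,000.20 + $84,000.0200 + $121,381.7341… = $1,045,381.95

$1,045,381.95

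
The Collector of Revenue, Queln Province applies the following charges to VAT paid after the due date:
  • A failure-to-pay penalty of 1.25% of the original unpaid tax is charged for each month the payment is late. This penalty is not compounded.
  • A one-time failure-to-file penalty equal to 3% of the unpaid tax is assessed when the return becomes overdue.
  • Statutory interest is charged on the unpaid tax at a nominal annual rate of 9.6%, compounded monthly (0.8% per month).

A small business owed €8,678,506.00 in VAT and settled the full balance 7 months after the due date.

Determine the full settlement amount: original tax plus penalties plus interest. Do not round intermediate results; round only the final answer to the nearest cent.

€10,196,047.47

Failure-to-file penalty: 3% × €8,678,506.00 = €260,355.18
Failure-to-pay penalty = 1.25% × €8,678,506.00 × 7 mo = €759,369.28…
Interest: €8,678,506.00 × ((1 + 0.008)^7 − 1) = €8,678,506.00 × 0.0573621… = €497,817.0170…
Total = €8,678,506.00 + €1,019,724.4550 + €497,817.0170… = €10,196,047.47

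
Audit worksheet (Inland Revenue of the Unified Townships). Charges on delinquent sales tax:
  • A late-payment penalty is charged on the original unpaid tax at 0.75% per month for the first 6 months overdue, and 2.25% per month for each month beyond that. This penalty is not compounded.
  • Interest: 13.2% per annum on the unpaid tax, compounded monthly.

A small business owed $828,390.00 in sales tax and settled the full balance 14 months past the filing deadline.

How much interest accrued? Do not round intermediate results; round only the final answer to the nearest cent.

Interest (13.2%/yr ÷ 12 = 1.1%/month): $828,390.00 × ((1 + 0.011)^14 − 1) = $137,107.2161…

$137,107.22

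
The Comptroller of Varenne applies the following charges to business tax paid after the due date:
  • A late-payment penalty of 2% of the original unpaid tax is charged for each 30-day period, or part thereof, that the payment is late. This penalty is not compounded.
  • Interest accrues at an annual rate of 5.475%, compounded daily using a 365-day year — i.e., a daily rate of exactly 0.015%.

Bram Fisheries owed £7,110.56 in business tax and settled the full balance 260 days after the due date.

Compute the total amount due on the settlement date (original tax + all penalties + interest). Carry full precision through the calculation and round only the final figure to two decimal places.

Penalty periods: ⌈260/30⌉ = 9; penalty = 9 × 2% × £7,110.56 = £1,279.90…
Interest: £7,110.56 × ((1 + 0.00015)^260 − 1) = £7,110.56 × 0.03976744… = £282.7688…
Total = £7,110.56 + £1,279.9008 + £282.7688… = £8,673.23

£8,673.23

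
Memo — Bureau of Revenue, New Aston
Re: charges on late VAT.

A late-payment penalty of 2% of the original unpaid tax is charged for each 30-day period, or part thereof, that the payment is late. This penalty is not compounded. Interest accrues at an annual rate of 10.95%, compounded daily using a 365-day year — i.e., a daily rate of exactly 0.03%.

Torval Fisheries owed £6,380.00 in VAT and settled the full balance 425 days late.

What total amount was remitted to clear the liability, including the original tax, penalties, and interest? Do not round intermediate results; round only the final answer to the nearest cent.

£9,161.44

Penalty periods: ⌈425/30⌉ = 15; penalty = 15 × 2% × £6,380.00 = £1,914.00
Interest: £6,380.00 × ((1 + 0.0003)^425 − 1) = £6,380.00 × 0.13596315… = £867.4449…
Total = £6,380.00 + £1,914.0000 + £867.4449… = £9,161.44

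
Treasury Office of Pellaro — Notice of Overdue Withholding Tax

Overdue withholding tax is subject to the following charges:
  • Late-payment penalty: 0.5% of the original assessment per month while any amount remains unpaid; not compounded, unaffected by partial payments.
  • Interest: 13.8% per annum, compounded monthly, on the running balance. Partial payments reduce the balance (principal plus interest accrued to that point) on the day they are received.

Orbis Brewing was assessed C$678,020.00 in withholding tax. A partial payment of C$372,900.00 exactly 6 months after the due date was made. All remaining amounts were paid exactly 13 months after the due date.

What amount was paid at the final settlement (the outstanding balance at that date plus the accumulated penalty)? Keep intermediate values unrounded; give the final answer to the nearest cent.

C$426,778.81

Monthly rate = 13.8% ÷ 12 = 1.15%
Balance at month 6: C$678,020.0000 × (1 + 0.0115)^6 = C$726,169.2045…
After C$372,900.00 payment: C$726,169.2045… − C$372,900.00 = C$353,269.2045…
Balance at month 13: C$353,269.2045… × (1 + 0.0115)^7 = C$382,707.5149…
Penalty: 13 × 0.5% × C$678,020.00 = C$44,071.30
Final settlement = outstanding balance + penalty = C$382,707.5149… + C$44,071.30 = C$426,778.81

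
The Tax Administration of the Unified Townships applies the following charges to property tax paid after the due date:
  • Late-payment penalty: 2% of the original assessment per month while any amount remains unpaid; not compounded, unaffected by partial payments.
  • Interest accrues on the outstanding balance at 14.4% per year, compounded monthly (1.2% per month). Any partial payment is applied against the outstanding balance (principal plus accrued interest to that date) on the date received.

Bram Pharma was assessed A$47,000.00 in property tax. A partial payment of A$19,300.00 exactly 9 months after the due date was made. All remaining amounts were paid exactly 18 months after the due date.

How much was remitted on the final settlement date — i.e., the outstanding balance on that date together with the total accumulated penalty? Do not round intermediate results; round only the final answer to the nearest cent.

Balance at month 9: A$47,000.0000 × (1 + 0.012)^9 = A$52,326.5944…
After A$19,300.00 payment: A$52,326.5944… − A$19,300.00 = A$33,026.5944…
Balance at month 18: A$33,026.5944… × (1 + 0.012)^9 = A$36,769.5577…
Penalty: 18 × 2% × A$47,000.00 = A$16,920.00
Final settlement = outstanding balance + penalty = A$36,769.5577… + A$16,920.00 = A$53,689.56

A$53,689.56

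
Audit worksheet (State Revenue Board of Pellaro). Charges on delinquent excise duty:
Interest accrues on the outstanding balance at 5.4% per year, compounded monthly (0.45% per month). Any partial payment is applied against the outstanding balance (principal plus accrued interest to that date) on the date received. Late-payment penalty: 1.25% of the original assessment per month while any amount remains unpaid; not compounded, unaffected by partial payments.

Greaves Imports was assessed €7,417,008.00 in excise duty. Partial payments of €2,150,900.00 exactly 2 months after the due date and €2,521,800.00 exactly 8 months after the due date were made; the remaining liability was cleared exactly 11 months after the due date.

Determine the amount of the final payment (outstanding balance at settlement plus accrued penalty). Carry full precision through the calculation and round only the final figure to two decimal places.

Balance at month 2: €7,417,008.0000 × (1 + 0.0045)^2 = €7,483,911.2664…
After €2,150,900.00 payment: €7,483,911.2664… − €2,150,900.00 = €5,333,011.2664…
Balance at month 8: €5,333,011.2664… × (1 + 0.0045)^6 = €5,478,632.2251…
After €2,521,800.00 payment: €5,478,632.2251… − €2,521,800.00 = €2,956,832.2251…
Balance at month 11: €2,956,832.2251… × (1 + 0.0045)^3 = €2,996,929.3571…
Penalty: 11 × 1.25% × €7,417,008.00 = €1,019,838.60
Final settlement = outstanding balance + penalty = €2,996,929.3571… + €1,019,838.60 = €4,016,767.96

€4,016,767.96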